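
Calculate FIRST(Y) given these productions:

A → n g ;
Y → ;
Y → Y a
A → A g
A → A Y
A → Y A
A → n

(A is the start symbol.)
To compute FIRST(Y), examine every production with Y on the left-hand side, reading each right-hand side left to right until a non-nullable symbol is reached.

From Y → ;:
  - ';' is a terminal: add ';' and stop
From Y → Y a:
  - Y is the symbol being defined: contributes nothing new
    Y is not nullable, so stop

Collecting: FIRST(Y) = { ';' }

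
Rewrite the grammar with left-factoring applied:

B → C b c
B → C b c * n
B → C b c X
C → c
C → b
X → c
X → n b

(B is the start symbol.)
B → C b c B'
B' → ε
B' → * n
B' → X
C → c
C → b
X → c
X → n b

Left-factoring transforms A → αβ₁ | αβ₂ into A → αA' and A' → β₁ | β₂
(α is the longest common prefix among the alternatives). Repeat until
no nonterminal has two alternatives with a common prefix.

Round 1: B has alternatives sharing prefix 'C b c'. Introduce B': B → C b c B'
  Add: B' → ε
  Add: B' → * n
  Add: B' → X

No remaining common prefixes — done.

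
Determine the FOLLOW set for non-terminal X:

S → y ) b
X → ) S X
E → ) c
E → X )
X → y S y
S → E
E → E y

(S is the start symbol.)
To compute FOLLOW(X), find every occurrence of X on a right-hand side N → α X β: add FIRST(β) \ {ε}, and if β is empty or nullable also add FOLLOW(N). Iterate to a fixed point.

In X → ) S X: X is at the end; this adds FOLLOW(X) to itself — nothing new
In E → X ): X is followed by ')', add FIRST(')') \ {ε} = { ')' }

Taking the union: FOLLOW(X) = { ')' }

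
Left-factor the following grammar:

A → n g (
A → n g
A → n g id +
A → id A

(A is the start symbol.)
A → n g A'
A' → (
A' → ε
A' → id +
A → id A

Left-factoring transforms A → αβ₁ | αβ₂ into A → αA' and A' → β₁ | β₂
(α is the longest common prefix among the alternatives). Repeat until
no nonterminal has two alternatives with a common prefix.

Round 1: A has alternatives sharing prefix 'n g'. Introduce A': A → n g A'
  Add: A' → (
  Add: A' → ε
  Add: A' → id +

No remaining common prefixes — done.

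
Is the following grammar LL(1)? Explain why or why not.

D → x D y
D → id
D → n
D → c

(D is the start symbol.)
A grammar is LL(1) if for each non-terminal N with multiple productions, the predict sets of those productions are pairwise disjoint, where PREDICT(N → α) = (FIRST(α) \ {ε}) ∪ (FOLLOW(N) if α ⇒* ε).

For D:
  PREDICT(D → x D y) = { 'x' }
  PREDICT(D → id) = { 'id' }
  PREDICT(D → n) = { 'n' }
  PREDICT(D → c) = { 'c' }

All predict sets are disjoint. The grammar IS LL(1).

Answer: Yes, the grammar is LL(1).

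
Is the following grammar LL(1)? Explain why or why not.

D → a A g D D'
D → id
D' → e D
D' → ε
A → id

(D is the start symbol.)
No. Predict set conflict for D': { 'e' }

A grammar is LL(1) if for each non-terminal N with multiple productions, the predict sets of those productions are pairwise disjoint, where PREDICT(N → α) = (FIRST(α) \ {ε}) ∪ (FOLLOW(N) if α ⇒* ε).

Relevant sets:
  FOLLOW(D') = { $, 'e' }

For D:
  PREDICT(D → a A g D D') = { 'a' }
  PREDICT(D → id) = { 'id' }
For D':
  PREDICT(D' → e D) = { 'e' }
  PREDICT(D' → ε) = { $, 'e' }
A has a single production, so nothing to check there.

Conflict found: Predict set conflict for D': { 'e' }
The grammar is NOT LL(1).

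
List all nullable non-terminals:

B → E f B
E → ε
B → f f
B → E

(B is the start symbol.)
ε-productions: E → ε
So E is immediately nullable.
B → E: every symbol on the right is nullable, so B is nullable too.
Every non-terminal is now nullable.
Nullable = { 'B', 'E' }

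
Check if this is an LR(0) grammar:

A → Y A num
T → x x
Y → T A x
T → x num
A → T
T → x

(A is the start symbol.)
A grammar is LR(0) if no state in the canonical LR(0) collection has:
  - both a shift item (dot before a terminal) and a complete item (shift-reduce conflict), or
  - two or more complete items (reduce-reduce conflict; the accept item [A' → A .] counts as a complete item here).

Augment with A' → A and build the canonical LR(0) collection (I0 = CLOSURE({[A' → . A]}), then GOTO on every symbol after a dot until no new states appear). It has 11 states:
  I0: { [A → . T], [A → . Y A num], [A' → . A], [T → . x num], [T → . x x], [T → . x], [Y → . T A x] }  — shift
  I1: { [A' → A .] }  — accept
  I2: { [A → . T], [A → . Y A num], [A → T .], [T → . x num], [T → . x x], [T → . x], [Y → . T A x], [Y → T . A x] }  — shift, reduce
  I3: { [A → . T], [A → . Y A num], [A → Y . A num], [T → . x num], [T → . x x], [T → . x], [Y → . T A x] }  — shift
  I4: { [T → x . num], [T → x . x], [T → x .] }  — shift, reduce
  I5: { [T → x num .] }  — reduce
  I6: { [T → x x .] }  — reduce
  I7: { [A → Y A . num] }  — shift
  I8: { [A → Y A num .] }  — reduce
  I9: { [Y → T A . x] }  — shift
  I10: { [Y → T A x .] }  — reduce

Conflict in state I2:
  Shift-reduce conflict between [A → T .] and [T → . x]
So the grammar is NOT LR(0).

Answer: No. Shift-reduce conflict between [A → T .] and [T → . x]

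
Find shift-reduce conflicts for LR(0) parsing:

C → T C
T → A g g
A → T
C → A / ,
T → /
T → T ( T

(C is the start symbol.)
Yes — I4: [A → T .] vs [T → . /]; I8: [A → T .] vs [T → T . ( T]

Augment with C' → C and build the canonical LR(0) collection (I0 = CLOSURE({[C' → . C]}), then GOTO on every symbol after a dot until no new states appear). It has 13 states:
  I0: { [A → . T], [C → . A / ,], [C → . T C], [C' → . C], [T → . /], [T → . A g g], [T → . T ( T] }  — shift
  I1: { [T → / .] }  — reduce
  I2: { [C → A . / ,], [T → A . g g] }  — shift
  I3: { [C' → C .] }  — accept
  I4: { [A → . T], [A → T .], [C → . A / ,], [C → . T C], [C → T . C], [T → . /], [T → . A g g], [T → . T ( T], [T → T . ( T] }  — shift, reduce
  I5: { [A → . T], [T → . /], [T → . A g g], [T → . T ( T], [T → T ( . T] }  — shift
  I6: { [C → T C .] }  — reduce
  I7: { [T → A . g g] }  — shift
  I8: { [A → T .], [T → T ( T .], [T → T . ( T] }  — shift, 2 reduces
  I9: { [T → A g . g] }  — shift
  I10: { [T → A g g .] }  — reduce
  I11: { [C → A / . ,] }  — shift
  I12: { [C → A / , .] }  — reduce

I4 contains reduce item [A → T .] and shift items [T → . /], [T → T . ( T] — shift-reduce conflict.
I8 contains reduce items [A → T .], [T → T ( T .] and shift item [T → T . ( T] — shift-reduce conflict.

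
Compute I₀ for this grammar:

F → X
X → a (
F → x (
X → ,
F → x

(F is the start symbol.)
First, augment the grammar with F' → F
I₀ = CLOSURE({ [F' → . F] }):
  [F' → . F] has the dot before F: add [F → . X], [F → . x (], [F → . x]
  [F → . X] has the dot before X: add [X → . a (], [X → . ,]
No further items can be added.

I₀ = { [F → . X], [F → . x (], [F → . x], [F' → . F], [X → . ,], [X → . a (] }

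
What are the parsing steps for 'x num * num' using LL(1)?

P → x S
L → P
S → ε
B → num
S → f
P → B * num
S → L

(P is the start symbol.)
LL(1) parsing maintains a stack (initially the start symbol over $) and the input. At each step: if the stack top is a terminal, match it against the current input token; if it is a non-terminal N, replace it with the RHS of M[N, lookahead] (the unique production whose predict set contains the lookahead).

Stack is shown with the top on the left.

Stack        Input          Action
----------------------------------
P $          x num * num $  output P → x S
x S $        x num * num $  match 'x'
S $          num * num $    output S → L
L $          num * num $    output L → P
P $          num * num $    output P → B * num
B * num $    num * num $    output B → num
num * num $  num * num $    match 'num'
* num $      * num $        match '*'
num $        num $          match 'num'
$            $              accept

The string is accepted.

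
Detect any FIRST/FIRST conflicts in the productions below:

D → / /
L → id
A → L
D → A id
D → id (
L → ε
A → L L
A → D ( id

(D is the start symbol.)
A FIRST/FIRST conflict occurs when two productions N → α and N → β for the same non-terminal have FIRST(α) ∩ FIRST(β) ≠ ∅ (with ε ∈ FIRST of a nullable right-hand side, so two nullable alternatives also conflict).

FIRST sets of the non-terminals at (or reachable through a nullable prefix from) the front of some alternative:
  FIRST(A) = { '/', 'id', ε }
  FIRST(L) = { 'id', ε }
  FIRST(D) = { '/', 'id' }

Productions for D:
  D → / /: FIRST = { '/' }
  D → A id: FIRST = { '/', 'id' }
  D → id (: FIRST = { 'id' }
Productions for L:
  L → id: FIRST = { 'id' }
  L → ε: FIRST = { ε }
Productions for A:
  A → L: FIRST = { 'id', ε }
  A → L L: FIRST = { 'id', ε }
  A → D ( id: FIRST = { '/', 'id' }

Conflict for D: D → / / and D → A id
  Overlap: { '/' }
Conflict for D: D → A id and D → id (
  Overlap: { 'id' }
Conflict for A: A → L and A → L L
  Overlap: { 'id', ε }
Conflict for A: A → L and A → D ( id
  Overlap: { 'id' }
Conflict for A: A → L L and A → D ( id
  Overlap: { 'id' }

Answer: Yes. D → '/' '/' / D → A id on { '/' }; D → A id / D → id '(' on { 'id' }; A → L / A → L L on { 'id', ε }; A → L / A → D '(' id on { 'id' }; A → L L / A → D '(' id on { 'id' }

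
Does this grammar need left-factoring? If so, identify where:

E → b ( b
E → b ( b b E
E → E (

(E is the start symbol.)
Yes, E has productions with common prefix 'b ( b'

Left-factoring is needed when two productions for the same non-terminal
share a common prefix on the right-hand side.

Productions for E:
  E → b ( b
  E → b ( b b E
  E → E (

Found common prefix 'b ( b' in productions for E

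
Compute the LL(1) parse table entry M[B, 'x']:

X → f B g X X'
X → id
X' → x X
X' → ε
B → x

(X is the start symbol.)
B → x

To find M[B, 'x'], we find productions for B where 'x' is in the predict set (PREDICT(N → α) = (FIRST(α) \ {ε}) ∪ (FOLLOW(N) if α ⇒* ε)).

B → x: PREDICT = { 'x' }
  'x' is in predict set, so this production goes in M[B, 'x']

M[B, 'x'] = B → x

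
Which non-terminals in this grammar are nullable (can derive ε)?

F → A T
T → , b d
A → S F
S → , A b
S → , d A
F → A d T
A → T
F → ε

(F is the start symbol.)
{ 'F' }

A non-terminal is nullable if it can derive ε (the empty string): either it has an ε-production, or it has a production whose right-hand side consists entirely of nullable non-terminals.

ε-productions: F → ε
So F is immediately nullable.
No further non-terminal can be added: every production for the remaining non-terminals contains a terminal or a non-nullable non-terminal.
Nullable = { 'F' }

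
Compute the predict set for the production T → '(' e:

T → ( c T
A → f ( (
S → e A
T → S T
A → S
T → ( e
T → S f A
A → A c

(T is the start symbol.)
{ '(' }

PREDICT(T → '(' e) = (FIRST(RHS) \ {ε}) ∪ (FOLLOW(T) if ε ∈ FIRST(RHS), i.e. RHS ⇒* ε)
FIRST('(' e) = { '(' }
ε ∉ FIRST('(' e), so FOLLOW(T) is not added.
PREDICT(T → '(' e) = { '(' }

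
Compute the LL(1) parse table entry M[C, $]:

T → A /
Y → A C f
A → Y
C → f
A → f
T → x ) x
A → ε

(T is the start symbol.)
Empty (error entry)

To find M[C, $], we find productions for C where $ is in the predict set (PREDICT(N → α) = (FIRST(α) \ {ε}) ∪ (FOLLOW(N) if α ⇒* ε)).

C → f: PREDICT = { 'f' }

M[C, $] is empty (no production applies)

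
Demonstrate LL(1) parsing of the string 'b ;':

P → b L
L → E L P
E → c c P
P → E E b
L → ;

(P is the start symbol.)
LL(1) parsing maintains a stack (initially the start symbol over $) and the input. At each step: if the stack top is a terminal, match it against the current input token; if it is a non-terminal N, replace it with the RHS of M[N, lookahead] (the unique production whose predict set contains the lookahead).

Stack is shown with the top on the left.

Stack  Input  Action
--------------------
P $    b ; $  output P → b L
b L $  b ; $  match 'b'
L $    ; $    output L → ;
; $    ; $    match ';'
$      $      accept

The string is accepted.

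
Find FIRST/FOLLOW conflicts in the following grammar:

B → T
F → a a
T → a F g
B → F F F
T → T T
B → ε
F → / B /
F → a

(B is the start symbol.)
Yes. B → F F F with FOLLOW(B) on { '/' }

A FIRST/FOLLOW conflict occurs when a non-terminal N has a nullable alternative N → β (β ⇒* ε) and another alternative N → α with FIRST(α) ∩ FOLLOW(N) ≠ ∅: on such a lookahead the parser cannot decide between expanding α and letting N vanish via β.

Nullable non-terminals: B.
FIRST sets used below: FIRST(T) = { 'a' }, FIRST(F) = { '/', 'a' }

B: nullable alternative(s) B → ε; FOLLOW(B) = { $, '/' }
  B → T: FIRST \ {ε} = { 'a' } — disjoint from FOLLOW(B)
  B → F F F: FIRST \ {ε} = { '/', 'a' } — overlaps FOLLOW(B) on { '/' }: CONFLICT
  B → ε: FIRST \ {ε} = { } — this is the only nullable alternative, skip

F, T have no nullable alternative, so no FIRST/FOLLOW check is needed there.

So the grammar has 1 FIRST/FOLLOW conflict (marked CONFLICT above).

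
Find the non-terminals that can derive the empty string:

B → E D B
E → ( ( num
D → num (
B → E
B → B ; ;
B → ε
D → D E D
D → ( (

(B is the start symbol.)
ε-productions: B → ε
So B is immediately nullable.
No further non-terminal can be added: every production for the remaining non-terminals contains a terminal or a non-nullable non-terminal.
Nullable = { 'B' }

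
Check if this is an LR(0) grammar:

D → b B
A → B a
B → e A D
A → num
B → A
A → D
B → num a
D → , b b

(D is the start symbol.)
No. Shift-reduce conflict between [D → b B .] and [A → B . a]

Augment with D' → D and build the canonical LR(0) collection (I0 = CLOSURE({[D' → . D]}), then GOTO on every symbol after a dot until no new states appear). It has 16 states:
  I0: { [D → . , b b], [D → . b B], [D' → . D] }  — shift
  I1: { [D → , . b b] }  — shift
  I2: { [D' → D .] }  — accept
  I3: { [A → . B a], [A → . D], [A → . num], [B → . A], [B → . e A D], [B → . num a], [D → . , b b], [D → . b B], [D → b . B] }  — shift
  I4: { [B → A .] }  — reduce
  I5: { [A → B . a], [D → b B .] }  — shift, reduce
  I6: { [A → D .] }  — reduce
  I7: { [A → . B a], [A → . D], [A → . num], [B → . A], [B → . e A D], [B → . num a], [B → e . A D], [D → . , b b], [D → . b B] }  — shift
  I8: { [A → num .], [B → num . a] }  — shift, reduce
  I9: { [B → num a .] }  — reduce
  I10: { [B → A .], [B → e A . D], [D → . , b b], [D → . b B] }  — shift, reduce
  I11: { [A → B . a] }  — shift
  I12: { [A → B a .] }  — reduce
  I13: { [B → e A D .] }  — reduce
  I14: { [D → , b . b] }  — shift
  I15: { [D → , b b .] }  — reduce

Conflict in state I5:
  Shift-reduce conflict between [D → b B .] and [A → B . a]
So the grammar is NOT LR(0).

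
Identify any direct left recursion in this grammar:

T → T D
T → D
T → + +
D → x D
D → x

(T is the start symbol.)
Direct left recursion occurs when N → N α for some non-terminal N (the right-hand side begins with the left-hand side itself).

T → T D: LEFT RECURSIVE (starts with T)
T → D: starts with D
T → + +: starts with '+'
D → x D: starts with x
D → x: starts with x

The grammar has direct left recursion on: T.

Answer: Yes, T is left-recursive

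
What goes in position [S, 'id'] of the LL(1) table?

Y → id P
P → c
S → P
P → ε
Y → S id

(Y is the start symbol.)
To find M[S, 'id'], we find productions for S where 'id' is in the predict set (PREDICT(N → α) = (FIRST(α) \ {ε}) ∪ (FOLLOW(N) if α ⇒* ε)).

Relevant sets:
  FIRST(P) = { 'c', ε }
  FOLLOW(S) = { 'id' }

S → P: PREDICT = { 'c', 'id' }
  'id' is in predict set, so this production goes in M[S, 'id']

M[S, 'id'] = S → P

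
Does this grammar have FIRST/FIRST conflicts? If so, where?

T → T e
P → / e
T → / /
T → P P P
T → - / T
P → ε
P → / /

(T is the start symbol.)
Yes. T → T e / T → '/' '/' on { '/' }; T → T e / T → P P P on { '/' }; T → T e / T → '-' '/' T on { '-' }; T → '/' '/' / T → P P P on { '/' }; P → '/' e / P → '/' '/' on { '/' }

FIRST sets of the non-terminals at (or reachable through a nullable prefix from) the front of some alternative:
  FIRST(T) = { '-', '/', 'e', ε }
  FIRST(P) = { '/', ε }

Productions for T:
  T → T e: FIRST = { '-', '/', 'e' }
  T → / /: FIRST = { '/' }
  T → P P P: FIRST = { '/', ε }
  T → - / T: FIRST = { '-' }
Productions for P:
  P → / e: FIRST = { '/' }
  P → ε: FIRST = { ε }
  P → / /: FIRST = { '/' }

Conflict for T: T → T e and T → / /
  Overlap: { '/' }
Conflict for T: T → T e and T → P P P
  Overlap: { '/' }
Conflict for T: T → T e and T → - / T
  Overlap: { '-' }
Conflict for T: T → / / and T → P P P
  Overlap: { '/' }
Conflict for P: P → / e and P → / /
  Overlap: { '/' }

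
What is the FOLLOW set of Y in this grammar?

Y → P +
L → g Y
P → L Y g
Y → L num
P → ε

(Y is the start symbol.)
Y is the start symbol, so $ ∈ FOLLOW(Y).
In L → g Y: Y is at the end, add FOLLOW(L)
In P → L Y g: Y is followed by g, add FIRST(g) \ {ε} = { 'g' }

The FOLLOW sets referred to above (computed the same way, to a fixed point):
  FOLLOW(L) = { '+', 'g', 'num' }

Taking the union: FOLLOW(Y) = { $, '+', 'g', 'num' }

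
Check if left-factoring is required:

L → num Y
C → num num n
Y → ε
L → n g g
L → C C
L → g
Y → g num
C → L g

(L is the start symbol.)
Left-factoring is needed when two productions for the same non-terminal
share a common prefix on the right-hand side.

Productions for L:
  L → num Y
  L → n g g
  L → C C
  L → g
Productions for C:
  C → num num n
  C → L g
Productions for Y:
  Y → ε
  Y → g num

No common prefixes found.

Answer: No, left-factoring is not needed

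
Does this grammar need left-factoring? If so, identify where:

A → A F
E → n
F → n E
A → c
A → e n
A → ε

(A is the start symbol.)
Left-factoring is needed when two productions for the same non-terminal
share a common prefix on the right-hand side.

Productions for A:
  A → A F
  A → c
  A → e n
  A → ε

No common prefixes found.

Answer: No, left-factoring is not needed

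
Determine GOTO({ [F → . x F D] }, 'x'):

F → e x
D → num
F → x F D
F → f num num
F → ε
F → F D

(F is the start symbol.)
{ [F → . F D], [F → . e x], [F → . f num num], [F → . x F D], [F → .], [F → x . F D] }

GOTO(I, 'x') = CLOSURE({ [A → αX.β] : [A → α.Xβ] ∈ I, X = 'x' })

Items with dot before 'x', with the dot advanced:
  [F → . x F D] → [F → x . F D]
Closure of the advanced items:
  [F → x . F D] has the dot before F: add [F → . e x], [F → . x F D], [F → . f num num], [F → .], [F → . F D]

GOTO = { [F → . F D], [F → . e x], [F → . f num num], [F → . x F D], [F → .], [F → x . F D] }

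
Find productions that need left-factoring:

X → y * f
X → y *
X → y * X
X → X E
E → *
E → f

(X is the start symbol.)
Left-factoring is needed when two productions for the same non-terminal
share a common prefix on the right-hand side.

Productions for X:
  X → y * f
  X → y *
  X → y * X
  X → X E
Productions for E:
  E → *
  E → f

Found common prefix 'y *' in productions for X

Answer: Yes, X has productions with common prefix 'y *'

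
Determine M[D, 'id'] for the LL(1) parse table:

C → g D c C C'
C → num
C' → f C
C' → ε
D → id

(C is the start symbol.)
To find M[D, 'id'], we find productions for D where 'id' is in the predict set (PREDICT(N → α) = (FIRST(α) \ {ε}) ∪ (FOLLOW(N) if α ⇒* ε)).

D → id: PREDICT = { 'id' }
  'id' is in predict set, so this production goes in M[D, 'id']

M[D, 'id'] = D → id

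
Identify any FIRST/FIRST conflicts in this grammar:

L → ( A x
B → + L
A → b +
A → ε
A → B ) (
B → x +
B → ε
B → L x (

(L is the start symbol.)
A FIRST/FIRST conflict occurs when two productions N → α and N → β for the same non-terminal have FIRST(α) ∩ FIRST(β) ≠ ∅ (with ε ∈ FIRST of a nullable right-hand side, so two nullable alternatives also conflict).

FIRST sets of the non-terminals at (or reachable through a nullable prefix from) the front of some alternative:
  FIRST(L) = { '(' }
  FIRST(B) = { '(', '+', 'x', ε }

Productions for B:
  B → + L: FIRST = { '+' }
  B → x +: FIRST = { 'x' }
  B → ε: FIRST = { ε }
  B → L x (: FIRST = { '(' }
Productions for A:
  A → b +: FIRST = { 'b' }
  A → ε: FIRST = { ε }
  A → B ) (: FIRST = { '(', ')', '+', 'x' }
L has only one production, so no FIRST/FIRST conflict is possible there.

All alternatives of each non-terminal have pairwise disjoint FIRST sets.

Answer: No FIRST/FIRST conflicts.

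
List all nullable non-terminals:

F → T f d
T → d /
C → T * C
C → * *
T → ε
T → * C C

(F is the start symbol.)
{ 'T' }

A non-terminal is nullable if it can derive ε (the empty string): either it has an ε-production, or it has a production whose right-hand side consists entirely of nullable non-terminals.

ε-productions: T → ε
So T is immediately nullable.
No further non-terminal can be added: every production for the remaining non-terminals contains a terminal or a non-nullable non-terminal.
Nullable = { 'T' }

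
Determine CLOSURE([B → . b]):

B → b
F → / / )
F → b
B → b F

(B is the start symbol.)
To compute CLOSURE, for each item [A → α.Bβ] where B is a non-terminal, add [B → .γ] for all productions B → γ; repeat for the newly added items until nothing changes.

Start with: [B → . b]
The dot precedes the terminal b, so nothing is added.

CLOSURE = { [B → . b] }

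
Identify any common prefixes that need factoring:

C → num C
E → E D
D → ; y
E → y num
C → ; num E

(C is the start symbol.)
No, left-factoring is not needed

Left-factoring is needed when two productions for the same non-terminal
share a common prefix on the right-hand side.

Productions for C:
  C → num C
  C → ; num E
Productions for E:
  E → E D
  E → y num

No common prefixes found.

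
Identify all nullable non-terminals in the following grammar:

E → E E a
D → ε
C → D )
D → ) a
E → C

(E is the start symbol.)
A non-terminal is nullable if it can derive ε (the empty string): either it has an ε-production, or it has a production whose right-hand side consists entirely of nullable non-terminals.

ε-productions: D → ε
So D is immediately nullable.
No further non-terminal can be added: every production for the remaining non-terminals contains a terminal or a non-nullable non-terminal.
Nullable = { 'D' }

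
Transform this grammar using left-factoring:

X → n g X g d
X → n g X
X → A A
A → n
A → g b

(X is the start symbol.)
X → n g X X'
X' → g d
X' → ε
X → A A
A → n
A → g b

Left-factoring transforms A → αβ₁ | αβ₂ into A → αA' and A' → β₁ | β₂
(α is the longest common prefix among the alternatives). Repeat until
no nonterminal has two alternatives with a common prefix.

Round 1: X has alternatives sharing prefix 'n g X'. Introduce X': X → n g X X'
  Add: X' → g d
  Add: X' → ε

No remaining common prefixes — done.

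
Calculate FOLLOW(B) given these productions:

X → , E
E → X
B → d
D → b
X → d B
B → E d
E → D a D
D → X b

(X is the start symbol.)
In X → d B: B is at the end, add FOLLOW(X)

The FOLLOW sets referred to above (computed the same way, to a fixed point):
  FOLLOW(X) = { $, 'b', 'd' }

Taking the union: FOLLOW(B) = { $, 'b', 'd' }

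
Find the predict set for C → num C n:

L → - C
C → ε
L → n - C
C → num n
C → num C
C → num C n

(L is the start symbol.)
PREDICT(C → num C n) = (FIRST(RHS) \ {ε}) ∪ (FOLLOW(C) if ε ∈ FIRST(RHS), i.e. RHS ⇒* ε)
FIRST(num C n) = { 'num' }
ε ∉ FIRST(num C n), so FOLLOW(C) is not added.
PREDICT(C → num C n) = { 'num' }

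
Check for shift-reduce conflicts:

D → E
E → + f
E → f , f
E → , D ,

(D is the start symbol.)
A shift-reduce conflict occurs when an LR(0) state has both:
  - a complete (reduce) item [A → α .] (dot at the end), and
  - a shift item [B → β . c γ] (dot before a terminal).

Augment with D' → D and build the canonical LR(0) collection (I0 = CLOSURE({[D' → . D]}), then GOTO on every symbol after a dot until no new states appear). It has 11 states:
  I0: { [D → . E], [D' → . D], [E → . + f], [E → . , D ,], [E → . f , f] }  — shift
  I1: { [E → + . f] }  — shift
  I2: { [D → . E], [E → , . D ,], [E → . + f], [E → . , D ,], [E → . f , f] }  — shift
  I3: { [D' → D .] }  — accept
  I4: { [D → E .] }  — reduce
  I5: { [E → f . , f] }  — shift
  I6: { [E → f , . f] }  — shift
  I7: { [E → f , f .] }  — reduce
  I8: { [E → , D . ,] }  — shift
  I9: { [E → , D , .] }  — reduce
  I10: { [E → + f .] }  — reduce

No state contains both a complete item and a shift item.

Answer: No shift-reduce conflicts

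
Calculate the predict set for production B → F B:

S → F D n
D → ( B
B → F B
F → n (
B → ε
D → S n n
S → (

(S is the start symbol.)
PREDICT(B → F B) = (FIRST(RHS) \ {ε}) ∪ (FOLLOW(B) if ε ∈ FIRST(RHS), i.e. RHS ⇒* ε)
FIRST(F) = { 'n' }
FIRST(F B) = { 'n' }
ε ∉ FIRST(F B), so FOLLOW(B) is not added.
PREDICT(B → F B) = { 'n' }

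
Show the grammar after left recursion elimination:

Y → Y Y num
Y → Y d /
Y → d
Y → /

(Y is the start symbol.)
Y is directly left-recursive. The standard transformation for
  A → A α₁ | ... | A α_m | β₁ | ... | β_n
is
  A  → β₁ A' | ... | β_n A'
  A' → α₁ A' | ... | α_m A' | ε

Y → d becomes Y → d Y'
Y → / becomes Y → / Y'
Y → Y Y num becomes Y' → Y num Y'
Y → Y d / becomes Y' → d / Y'
Add Y' → ε

Resulting grammar:
Y → d Y'
Y → / Y'
Y' → Y num Y'
Y' → d / Y'
Y' → ε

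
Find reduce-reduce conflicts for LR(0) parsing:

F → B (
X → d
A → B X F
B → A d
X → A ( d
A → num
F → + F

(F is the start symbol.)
No reduce-reduce conflicts

A reduce-reduce conflict occurs when an LR(0) state has two complete items [A → α .] and [B → β .] — both call for a reduction, and with no lookahead the parser cannot choose between them.

Augment with F' → F and build the canonical LR(0) collection (I0 = CLOSURE({[F' → . F]}), then GOTO on every symbol after a dot until no new states appear). It has 16 states:
  I0: { [A → . B X F], [A → . num], [B → . A d], [F → . + F], [F → . B (], [F' → . F] }  — shift
  I1: { [A → . B X F], [A → . num], [B → . A d], [F → + . F], [F → . + F], [F → . B (] }  — shift
  I2: { [B → A . d] }  — shift
  I3: { [A → . B X F], [A → . num], [A → B . X F], [B → . A d], [F → B . (], [X → . A ( d], [X → . d] }  — shift
  I4: { [F' → F .] }  — accept
  I5: { [A → num .] }  — reduce
  I6: { [F → B ( .] }  — reduce
  I7: { [B → A . d], [X → A . ( d] }  — shift
  I8: { [A → . B X F], [A → . num], [A → B . X F], [B → . A d], [X → . A ( d], [X → . d] }  — shift
  I9: { [A → . B X F], [A → . num], [A → B X . F], [B → . A d], [F → . + F], [F → . B (] }  — shift
  I10: { [X → d .] }  — reduce
  I11: { [A → B X F .] }  — reduce
  I12: { [X → A ( . d] }  — shift
  I13: { [B → A d .] }  — reduce
  I14: { [X → A ( d .] }  — reduce
  I15: { [F → + F .] }  — reduce

No state contains more than one complete item.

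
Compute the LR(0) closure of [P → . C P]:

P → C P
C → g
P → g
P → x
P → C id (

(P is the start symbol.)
Start with: [P → . C P]
  [P → . C P] has the dot before C: add [C → . g]
No further items can be added.

CLOSURE = { [C → . g], [P → . C P] }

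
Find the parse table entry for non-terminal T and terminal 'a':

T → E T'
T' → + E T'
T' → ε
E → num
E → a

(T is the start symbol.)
To find M[T, 'a'], we find productions for T where 'a' is in the predict set (PREDICT(N → α) = (FIRST(α) \ {ε}) ∪ (FOLLOW(N) if α ⇒* ε)).

Relevant sets:
  FIRST(E) = { 'a', 'num' }

T → E T': PREDICT = { 'a', 'num' }
  'a' is in predict set, so this production goes in M[T, 'a']

M[T, 'a'] = T → E T'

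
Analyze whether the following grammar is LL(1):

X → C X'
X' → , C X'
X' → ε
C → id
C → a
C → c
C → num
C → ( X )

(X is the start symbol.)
Relevant sets:
  FOLLOW(X') = { $, ')' }

For X':
  PREDICT(X' → ',' C X') = { ',' }
  PREDICT(X' → ε) = { $, ')' }
For C:
  PREDICT(C → id) = { 'id' }
  PREDICT(C → a) = { 'a' }
  PREDICT(C → c) = { 'c' }
  PREDICT(C → num) = { 'num' }
  PREDICT(C → '(' X ')') = { '(' }
X has a single production, so nothing to check there.

All predict sets are disjoint. The grammar IS LL(1).

Answer: Yes, the grammar is LL(1).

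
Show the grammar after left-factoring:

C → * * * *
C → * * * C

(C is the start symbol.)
C → * * * C'
C' → *
C' → C

Left-factoring transforms A → αβ₁ | αβ₂ into A → αA' and A' → β₁ | β₂
(α is the longest common prefix among the alternatives). Repeat until
no nonterminal has two alternatives with a common prefix.

Round 1: C has alternatives sharing prefix '* * *'. Introduce C': C → * * * C'
  Add: C' → *
  Add: C' → C

No remaining common prefixes — done.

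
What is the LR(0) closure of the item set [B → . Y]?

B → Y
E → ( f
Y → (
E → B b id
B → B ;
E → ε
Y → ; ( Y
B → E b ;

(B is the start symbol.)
{ [B → . Y], [Y → . (], [Y → . ; ( Y] }

Start with: [B → . Y]
  [B → . Y] has the dot before Y: add [Y → . (], [Y → . ; ( Y]
No further items can be added.

CLOSURE = { [B → . Y], [Y → . (], [Y → . ; ( Y] }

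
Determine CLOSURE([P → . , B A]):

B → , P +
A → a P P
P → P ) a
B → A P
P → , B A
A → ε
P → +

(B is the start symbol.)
{ [P → . , B A] }

To compute CLOSURE, for each item [A → α.Bβ] where B is a non-terminal, add [B → .γ] for all productions B → γ; repeat for the newly added items until nothing changes.

Start with: [P → . , B A]
The dot precedes the terminal ',', so nothing is added.

CLOSURE = { [P → . , B A] }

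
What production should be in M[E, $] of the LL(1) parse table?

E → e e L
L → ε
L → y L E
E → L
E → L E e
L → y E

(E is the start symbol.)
E → L

To find M[E, $], we find productions for E where $ is in the predict set (PREDICT(N → α) = (FIRST(α) \ {ε}) ∪ (FOLLOW(N) if α ⇒* ε)).

Relevant sets:
  FIRST(L) = { 'y', ε }
  FIRST(E) = { 'e', 'y', ε }
  FOLLOW(E) = { $, 'e', 'y' }

E → e e L: PREDICT = { 'e' }
E → L: PREDICT = { $, 'e', 'y' }
  $ is in predict set, so this production goes in M[E, $]
E → L E e: PREDICT = { 'e', 'y' }

M[E, $] = E → L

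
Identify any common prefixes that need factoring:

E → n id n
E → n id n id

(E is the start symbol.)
Left-factoring is needed when two productions for the same non-terminal
share a common prefix on the right-hand side.

Productions for E:
  E → n id n
  E → n id n id

Found common prefix 'n id n' in productions for E

Answer: Yes, E has productions with common prefix 'n id n'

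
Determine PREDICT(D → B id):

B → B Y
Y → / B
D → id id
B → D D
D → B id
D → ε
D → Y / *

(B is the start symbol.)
PREDICT(D → B id) = (FIRST(RHS) \ {ε}) ∪ (FOLLOW(D) if ε ∈ FIRST(RHS), i.e. RHS ⇒* ε)
FIRST(B) = { '/', 'id', ε }
FIRST(B id) = { '/', 'id' }
ε ∉ FIRST(B id), so FOLLOW(D) is not added.
PREDICT(D → B id) = { '/', 'id' }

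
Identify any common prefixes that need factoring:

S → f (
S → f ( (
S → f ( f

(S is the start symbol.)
Left-factoring is needed when two productions for the same non-terminal
share a common prefix on the right-hand side.

Productions for S:
  S → f (
  S → f ( (
  S → f ( f

Found common prefix 'f (' in productions for S

Answer: Yes, S has productions with common prefix 'f ('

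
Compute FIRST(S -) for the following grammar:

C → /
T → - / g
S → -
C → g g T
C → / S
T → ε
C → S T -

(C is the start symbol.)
{ '-' }

FIRST sets of the non-terminals involved (from the grammar, by fixed-point iteration):
  FIRST(S) = { '-' }

To compute FIRST(S -), process the symbols left to right:
Symbol S is a non-terminal. Add FIRST(S) \ {ε} = { '-' }
S is not nullable (ε ∉ FIRST(S)), so stop here.
FIRST(S -) = { '-' }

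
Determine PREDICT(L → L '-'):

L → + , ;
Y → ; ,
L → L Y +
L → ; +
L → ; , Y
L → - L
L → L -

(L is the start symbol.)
{ '+', '-', ';' }

PREDICT(L → L '-') = (FIRST(RHS) \ {ε}) ∪ (FOLLOW(L) if ε ∈ FIRST(RHS), i.e. RHS ⇒* ε)
FIRST(L) = { '+', '-', ';' }
FIRST(L '-') = { '+', '-', ';' }
ε ∉ FIRST(L '-'), so FOLLOW(L) is not added.
PREDICT(L → L '-') = { '+', '-', ';' }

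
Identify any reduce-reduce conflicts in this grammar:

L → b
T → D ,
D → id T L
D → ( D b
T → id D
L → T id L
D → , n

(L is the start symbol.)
Augment with L' → L and build the canonical LR(0) collection (I0 = CLOSURE({[L' → . L]}), then GOTO on every symbol after a dot until no new states appear). It has 18 states:
  I0: { [D → . ( D b], [D → . , n], [D → . id T L], [L → . T id L], [L → . b], [L' → . L], [T → . D ,], [T → . id D] }  — shift
  I1: { [D → ( . D b], [D → . ( D b], [D → . , n], [D → . id T L] }  — shift
  I2: { [D → , . n] }  — shift
  I3: { [T → D . ,] }  — shift
  I4: { [L' → L .] }  — accept
  I5: { [L → T . id L] }  — shift
  I6: { [L → b .] }  — reduce
  I7: { [D → . ( D b], [D → . , n], [D → . id T L], [D → id . T L], [T → . D ,], [T → . id D], [T → id . D] }  — shift
  I8: { [T → D . ,], [T → id D .] }  — shift, reduce
  I9: { [D → . ( D b], [D → . , n], [D → . id T L], [D → id T . L], [L → . T id L], [L → . b], [T → . D ,], [T → . id D] }  — shift
  I10: { [D → id T L .] }  — reduce
  I11: { [T → D , .] }  — reduce
  I12: { [D → . ( D b], [D → . , n], [D → . id T L], [L → . T id L], [L → . b], [L → T id . L], [T → . D ,], [T → . id D] }  — shift
  I13: { [L → T id L .] }  — reduce
  I14: { [D → , n .] }  — reduce
  I15: { [D → ( D . b] }  — shift
  I16: { [D → . ( D b], [D → . , n], [D → . id T L], [D → id . T L], [T → . D ,], [T → . id D] }  — shift
  I17: { [D → ( D b .] }  — reduce

No state contains more than one complete item.

Answer: No reduce-reduce conflicts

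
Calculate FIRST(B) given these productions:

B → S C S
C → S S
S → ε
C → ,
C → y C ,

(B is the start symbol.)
FIRST sets of the other non-terminals involved (by the same procedure, iterated to a fixed point):
  FIRST(S) = { ε }
  FIRST(C) = { ',', 'y', ε }

From B → S C S:
  - S is a non-terminal: add FIRST(S) \ {ε} = { }
    S is nullable, so continue to the next symbol
  - C is a non-terminal: add FIRST(C) \ {ε} = { ',', 'y' }
    C is nullable, so continue to the next symbol
  - S is a non-terminal: add FIRST(S) \ {ε} = { }
    S is nullable and nothing follows, so the whole right-hand side can vanish: ε ∈ FIRST(B)

Collecting: FIRST(B) = { ',', 'y', ε }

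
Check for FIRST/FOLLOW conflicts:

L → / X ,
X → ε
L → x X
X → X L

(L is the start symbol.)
Yes. X → X L with FOLLOW(X) on { '/', 'x' }

A FIRST/FOLLOW conflict occurs when a non-terminal N has a nullable alternative N → β (β ⇒* ε) and another alternative N → α with FIRST(α) ∩ FOLLOW(N) ≠ ∅: on such a lookahead the parser cannot decide between expanding α and letting N vanish via β.

Nullable non-terminals: X.
FIRST sets used below: FIRST(X) = { '/', 'x', ε }, FIRST(L) = { '/', 'x' }

X: nullable alternative(s) X → ε; FOLLOW(X) = { $, ',', '/', 'x' }
  X → ε: FIRST \ {ε} = { } — this is the only nullable alternative, skip
  X → X L: FIRST \ {ε} = { '/', 'x' } — overlaps FOLLOW(X) on { '/', 'x' }: CONFLICT

L has no nullable alternative, so no FIRST/FOLLOW check is needed there.

So the grammar has 1 FIRST/FOLLOW conflict (marked CONFLICT above).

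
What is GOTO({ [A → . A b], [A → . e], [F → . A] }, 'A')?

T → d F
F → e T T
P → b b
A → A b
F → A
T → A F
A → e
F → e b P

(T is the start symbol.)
{ [A → A . b], [F → A .] }

GOTO(I, 'A') = CLOSURE({ [A → αX.β] : [A → α.Xβ] ∈ I, X = 'A' })

Items with dot before 'A', with the dot advanced:
  [A → . A b] → [A → A . b]
  [F → . A] → [F → A .]
Closure adds nothing (no advanced item has the dot before a non-terminal).

GOTO = { [A → A . b], [F → A .] }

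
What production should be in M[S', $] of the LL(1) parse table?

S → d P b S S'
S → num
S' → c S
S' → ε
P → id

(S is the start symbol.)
To find M[S', $], we find productions for S' where $ is in the predict set (PREDICT(N → α) = (FIRST(α) \ {ε}) ∪ (FOLLOW(N) if α ⇒* ε)).

Relevant sets:
  FOLLOW(S') = { $, 'c' }

S' → c S: PREDICT = { 'c' }
S' → ε: PREDICT = { $, 'c' }
  $ is in predict set, so this production goes in M[S', $]

M[S', $] = S' → ε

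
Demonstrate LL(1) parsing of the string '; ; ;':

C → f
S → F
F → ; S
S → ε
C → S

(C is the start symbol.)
Stack is shown with the top on the left.

Stack  Input    Action
----------------------
C $    ; ; ; $  output C → S
S $    ; ; ; $  output S → F
F $    ; ; ; $  output F → ; S
; S $  ; ; ; $  match ';'
S $    ; ; $    output S → F
F $    ; ; $    output F → ; S
; S $  ; ; $    match ';'
S $    ; $      output S → F
F $    ; $      output F → ; S
; S $  ; $      match ';'
S $    $        output S → ε
$      $        accept

The string is accepted.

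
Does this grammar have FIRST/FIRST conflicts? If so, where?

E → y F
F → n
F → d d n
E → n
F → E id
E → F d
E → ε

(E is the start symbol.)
FIRST sets of the non-terminals at (or reachable through a nullable prefix from) the front of some alternative:
  FIRST(F) = { 'd', 'id', 'n', 'y' }
  FIRST(E) = { 'd', 'id', 'n', 'y', ε }

Productions for E:
  E → y F: FIRST = { 'y' }
  E → n: FIRST = { 'n' }
  E → F d: FIRST = { 'd', 'id', 'n', 'y' }
  E → ε: FIRST = { ε }
Productions for F:
  F → n: FIRST = { 'n' }
  F → d d n: FIRST = { 'd' }
  F → E id: FIRST = { 'd', 'id', 'n', 'y' }

Conflict for E: E → y F and E → F d
  Overlap: { 'y' }
Conflict for E: E → n and E → F d
  Overlap: { 'n' }
Conflict for F: F → n and F → E id
  Overlap: { 'n' }
Conflict for F: F → d d n and F → E id
  Overlap: { 'd' }

Answer: Yes. E → y F / E → F d on { 'y' }; E → n / E → F d on { 'n' }; F → n / F → E id on { 'n' }; F → d d n / F → E id on { 'd' }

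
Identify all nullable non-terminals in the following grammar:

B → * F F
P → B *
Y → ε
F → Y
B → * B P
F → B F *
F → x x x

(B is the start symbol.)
A non-terminal is nullable if it can derive ε (the empty string): either it has an ε-production, or it has a production whose right-hand side consists entirely of nullable non-terminals.

ε-productions: Y → ε
So Y is immediately nullable.
F → Y: every symbol on the right is nullable, so F is nullable too.
No further non-terminal can be added: every production for the remaining non-terminals contains a terminal or a non-nullable non-terminal.
Nullable = { 'F', 'Y' }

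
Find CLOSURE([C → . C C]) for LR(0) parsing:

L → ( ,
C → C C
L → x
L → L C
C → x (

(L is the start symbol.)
To compute CLOSURE, for each item [A → α.Bβ] where B is a non-terminal, add [B → .γ] for all productions B → γ; repeat for the newly added items until nothing changes.

Start with: [C → . C C]
  [C → . C C] has the dot before C: add [C → . x (]
No further items can be added.

CLOSURE = { [C → . C C], [C → . x (] }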